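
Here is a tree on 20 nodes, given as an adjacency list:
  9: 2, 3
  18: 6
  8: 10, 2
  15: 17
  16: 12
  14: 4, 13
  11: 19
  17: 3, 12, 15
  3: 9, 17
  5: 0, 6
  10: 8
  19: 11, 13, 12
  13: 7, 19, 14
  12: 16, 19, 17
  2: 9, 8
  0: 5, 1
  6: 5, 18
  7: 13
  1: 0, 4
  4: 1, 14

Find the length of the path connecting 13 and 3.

4

Walking from 13: 13 – 19 – 12 – 17 – 3. Length 4.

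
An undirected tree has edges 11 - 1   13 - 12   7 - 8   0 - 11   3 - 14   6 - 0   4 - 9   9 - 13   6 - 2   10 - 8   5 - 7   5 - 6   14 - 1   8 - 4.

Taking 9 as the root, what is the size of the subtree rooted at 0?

5

0's subtree: {0, 11, 1, 14, 3}, size 5.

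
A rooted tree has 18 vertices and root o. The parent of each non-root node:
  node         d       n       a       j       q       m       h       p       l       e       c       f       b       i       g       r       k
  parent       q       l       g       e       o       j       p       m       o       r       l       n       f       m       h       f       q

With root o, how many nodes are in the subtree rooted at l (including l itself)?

14

Descendants of l (including itself): l, n, c, f, b, r, e, j, m, i, p, h, g, a. That's 14.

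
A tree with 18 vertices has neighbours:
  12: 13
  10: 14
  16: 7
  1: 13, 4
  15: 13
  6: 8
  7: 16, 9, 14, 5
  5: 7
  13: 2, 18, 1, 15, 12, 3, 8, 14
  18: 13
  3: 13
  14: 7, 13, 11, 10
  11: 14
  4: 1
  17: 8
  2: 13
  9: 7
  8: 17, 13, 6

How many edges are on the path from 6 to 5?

5

The path is 6 – 8 – 13 – 14 – 7 – 5, which has 5 edges.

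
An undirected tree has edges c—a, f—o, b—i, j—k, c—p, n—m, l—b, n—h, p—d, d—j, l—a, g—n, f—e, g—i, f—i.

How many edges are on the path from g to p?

6

The path is g - i - b - l - a - c - p, which has 6 edges.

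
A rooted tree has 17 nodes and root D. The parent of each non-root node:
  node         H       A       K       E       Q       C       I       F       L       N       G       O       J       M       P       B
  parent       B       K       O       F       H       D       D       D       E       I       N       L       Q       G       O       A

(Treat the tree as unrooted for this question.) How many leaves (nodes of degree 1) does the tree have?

The leaves are C, J, M, P.
That is 4 leaves.

4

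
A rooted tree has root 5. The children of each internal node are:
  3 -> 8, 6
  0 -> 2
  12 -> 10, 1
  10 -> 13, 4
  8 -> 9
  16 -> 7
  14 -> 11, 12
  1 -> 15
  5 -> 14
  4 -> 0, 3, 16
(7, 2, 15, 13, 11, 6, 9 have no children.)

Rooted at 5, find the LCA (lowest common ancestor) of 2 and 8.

4

2's ancestor chain is 2, 0, 4, 10, 12, 14, 5 and 8's is 8, 3, 4, 10, 12, 14, 5; they first meet at 4.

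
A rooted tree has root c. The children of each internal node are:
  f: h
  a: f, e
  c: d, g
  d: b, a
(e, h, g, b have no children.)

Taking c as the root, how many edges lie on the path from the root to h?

4

Climbing from h to the root: h → f → a → d → c. That's 4 steps.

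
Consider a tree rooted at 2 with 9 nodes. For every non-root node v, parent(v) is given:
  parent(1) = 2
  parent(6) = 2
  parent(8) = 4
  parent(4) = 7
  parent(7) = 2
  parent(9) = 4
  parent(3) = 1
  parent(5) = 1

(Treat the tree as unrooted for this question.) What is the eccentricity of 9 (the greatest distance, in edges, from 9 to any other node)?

5

The node farthest from 9 is 3 (5 also at distance 5), via 9–4–7–2–1–3 — 5 edges.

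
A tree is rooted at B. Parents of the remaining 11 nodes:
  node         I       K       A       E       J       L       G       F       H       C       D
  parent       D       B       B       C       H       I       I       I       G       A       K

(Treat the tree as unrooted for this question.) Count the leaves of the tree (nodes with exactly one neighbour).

4

Exactly 4 nodes have a single neighbour: E, F, J, L.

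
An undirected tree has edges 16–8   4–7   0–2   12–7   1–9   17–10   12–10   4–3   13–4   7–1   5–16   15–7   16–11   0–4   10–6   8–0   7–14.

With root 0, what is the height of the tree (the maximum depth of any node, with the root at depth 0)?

The longest root-to-leaf path is 0 – 4 – 7 – 12 – 10 – 17 (5 edges).

5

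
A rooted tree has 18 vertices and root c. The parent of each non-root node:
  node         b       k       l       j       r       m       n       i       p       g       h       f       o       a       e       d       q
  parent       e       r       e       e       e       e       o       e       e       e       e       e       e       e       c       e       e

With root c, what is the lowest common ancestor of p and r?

e

Ancestors of p (toward the root): p, e, c.
Ancestors of r: r, e, c.
The deepest node appearing in both lists is e.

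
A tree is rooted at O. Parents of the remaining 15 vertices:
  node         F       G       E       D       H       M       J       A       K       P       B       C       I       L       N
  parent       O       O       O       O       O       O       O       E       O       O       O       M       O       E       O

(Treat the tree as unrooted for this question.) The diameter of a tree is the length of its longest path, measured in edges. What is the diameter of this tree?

4

Starting from A, a farthest node is C at distance 4.
One longest path: A-E-O-M-C.
So the diameter is 4.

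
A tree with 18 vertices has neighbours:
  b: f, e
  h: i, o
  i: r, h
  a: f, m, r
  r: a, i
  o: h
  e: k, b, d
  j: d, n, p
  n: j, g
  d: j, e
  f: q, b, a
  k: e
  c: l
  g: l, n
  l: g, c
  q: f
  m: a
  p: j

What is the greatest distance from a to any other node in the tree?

9

The node farthest from a is c, via a–f–b–e–d–j–n–g–l–c — 9 edges.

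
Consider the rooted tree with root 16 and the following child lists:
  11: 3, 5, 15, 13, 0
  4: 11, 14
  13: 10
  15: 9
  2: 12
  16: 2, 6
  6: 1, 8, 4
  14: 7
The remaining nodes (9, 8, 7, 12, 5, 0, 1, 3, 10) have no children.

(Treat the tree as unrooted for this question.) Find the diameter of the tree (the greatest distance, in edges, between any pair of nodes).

7

BFS from 9 reaches 12 last, at distance 7; BFS from 12 confirms no node is farther.
Path: 9 – 15 – 11 – 4 – 6 – 16 – 2 – 12.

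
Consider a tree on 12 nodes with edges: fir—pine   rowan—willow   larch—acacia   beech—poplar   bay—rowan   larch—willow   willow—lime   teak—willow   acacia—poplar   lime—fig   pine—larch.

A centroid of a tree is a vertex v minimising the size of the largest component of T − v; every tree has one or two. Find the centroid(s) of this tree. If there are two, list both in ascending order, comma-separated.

larch, willow

Delete willow: the remaining components have sizes 6, 2, 2, 1. Max 6 ≤ 6, so willow is a centroid.
Its neighbour larch also leaves a largest component of size 6, so both are centroids.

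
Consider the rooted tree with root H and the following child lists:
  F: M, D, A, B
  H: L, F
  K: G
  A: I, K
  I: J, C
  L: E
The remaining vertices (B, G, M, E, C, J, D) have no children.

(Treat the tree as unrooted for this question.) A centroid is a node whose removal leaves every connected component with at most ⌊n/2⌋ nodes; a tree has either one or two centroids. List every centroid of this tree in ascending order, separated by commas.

F

Removing F splits the tree into components of sizes 6, 3, 1, 1, 1; the largest is 6 ≤ ⌊13/2⌋ = 6.
No neighbour of F does as well, so F is the unique centroid.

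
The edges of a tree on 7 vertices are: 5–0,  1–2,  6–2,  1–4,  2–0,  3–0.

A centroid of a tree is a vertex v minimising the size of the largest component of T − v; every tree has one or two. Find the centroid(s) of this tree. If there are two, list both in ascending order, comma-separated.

2

If 2 is removed the pieces have sizes 3, 2, 1, all ≤ ⌊7/2⌋ = 3.
Every other node leaves some component of size > 3, so the centroid is unique.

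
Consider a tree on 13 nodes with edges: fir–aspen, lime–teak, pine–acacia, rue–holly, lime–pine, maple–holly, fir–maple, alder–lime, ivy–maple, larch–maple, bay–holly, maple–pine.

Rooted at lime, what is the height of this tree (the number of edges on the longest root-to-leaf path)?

The longest root-to-leaf path is lime → pine → maple → fir → aspen (4 edges).

4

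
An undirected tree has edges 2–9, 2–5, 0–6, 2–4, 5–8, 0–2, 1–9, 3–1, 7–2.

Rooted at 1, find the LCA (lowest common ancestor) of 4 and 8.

2

4's ancestor chain is 4, 2, 9, 1 and 8's is 8, 5, 2, 9, 1; they first meet at 2.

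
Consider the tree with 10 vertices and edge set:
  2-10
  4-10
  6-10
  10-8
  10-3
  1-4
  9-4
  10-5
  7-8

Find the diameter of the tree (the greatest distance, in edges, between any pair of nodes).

A longest path is 9 – 4 – 10 – 8 – 7, with 4 edges.

4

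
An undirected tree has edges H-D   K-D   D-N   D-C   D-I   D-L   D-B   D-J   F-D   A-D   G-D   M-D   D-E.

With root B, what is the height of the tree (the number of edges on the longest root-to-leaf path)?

2

C sits deepest: B → D → C — 2 edges from the root.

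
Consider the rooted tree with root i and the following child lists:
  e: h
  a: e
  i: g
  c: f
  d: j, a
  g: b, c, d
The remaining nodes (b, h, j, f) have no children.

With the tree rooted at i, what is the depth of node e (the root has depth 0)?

4

Path from i to e: i – g – d – a – e, which has 4 edges.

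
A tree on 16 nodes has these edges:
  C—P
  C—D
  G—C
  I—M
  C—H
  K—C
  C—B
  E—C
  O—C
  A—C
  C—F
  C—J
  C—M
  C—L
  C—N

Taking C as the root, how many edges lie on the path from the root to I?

2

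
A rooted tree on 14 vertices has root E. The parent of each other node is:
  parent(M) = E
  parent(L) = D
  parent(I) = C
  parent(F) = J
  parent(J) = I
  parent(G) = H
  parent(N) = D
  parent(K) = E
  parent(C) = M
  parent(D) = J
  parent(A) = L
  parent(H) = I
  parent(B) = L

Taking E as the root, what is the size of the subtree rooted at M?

12

Descendants of M (including itself): M, C, I, J, H, D, F, G, N, L, B, A. That's 12.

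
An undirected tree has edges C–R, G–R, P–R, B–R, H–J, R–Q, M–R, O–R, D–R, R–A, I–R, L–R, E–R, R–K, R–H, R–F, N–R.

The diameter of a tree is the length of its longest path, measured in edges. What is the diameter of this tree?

3

Starting from J, a farthest node is E at distance 3.
One longest path: J–H–R–E.
So the diameter is 3.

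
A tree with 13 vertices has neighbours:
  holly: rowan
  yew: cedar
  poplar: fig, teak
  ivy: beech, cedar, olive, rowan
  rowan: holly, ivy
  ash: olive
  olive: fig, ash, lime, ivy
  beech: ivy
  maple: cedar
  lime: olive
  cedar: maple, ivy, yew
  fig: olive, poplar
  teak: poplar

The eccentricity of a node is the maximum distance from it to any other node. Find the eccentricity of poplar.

5

A farthest node from poplar is yew (maple, holly also at distance 5).
The path poplar-fig-olive-ivy-cedar-yew has 5 edges.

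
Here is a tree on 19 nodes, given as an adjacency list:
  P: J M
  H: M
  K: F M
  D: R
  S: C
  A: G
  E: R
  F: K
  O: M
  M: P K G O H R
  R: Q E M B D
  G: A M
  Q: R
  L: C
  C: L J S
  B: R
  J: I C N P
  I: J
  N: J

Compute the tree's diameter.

BFS from L reaches B last, at distance 6; BFS from B confirms no node is farther.
Path: L – C – J – P – M – R – B.

6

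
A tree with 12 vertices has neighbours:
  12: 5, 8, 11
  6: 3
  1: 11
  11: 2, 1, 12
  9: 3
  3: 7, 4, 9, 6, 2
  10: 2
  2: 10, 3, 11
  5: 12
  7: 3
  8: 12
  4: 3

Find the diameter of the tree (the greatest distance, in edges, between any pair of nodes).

5

Starting from 9, a farthest node is 8 at distance 5.
One longest path: 9-3-2-11-12-8.
So the diameter is 5.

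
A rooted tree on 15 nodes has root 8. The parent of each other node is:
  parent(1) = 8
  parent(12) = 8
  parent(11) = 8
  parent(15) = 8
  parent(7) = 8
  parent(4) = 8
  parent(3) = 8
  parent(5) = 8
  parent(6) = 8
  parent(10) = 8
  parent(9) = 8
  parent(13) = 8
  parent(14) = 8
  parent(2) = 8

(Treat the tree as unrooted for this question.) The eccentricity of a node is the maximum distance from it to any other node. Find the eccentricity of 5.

2

Distances from 5 peak at 2, attained at 11 (2, 15, 4, 6, 12, 14, 13, 1, 10, 3, 9, 7 also at distance 2).
5 – 8 – 11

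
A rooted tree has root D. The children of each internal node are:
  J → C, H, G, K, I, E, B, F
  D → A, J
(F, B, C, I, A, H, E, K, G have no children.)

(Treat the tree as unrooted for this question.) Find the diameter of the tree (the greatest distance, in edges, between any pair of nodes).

3

BFS from A reaches C last, at distance 3; BFS from C confirms no node is farther.
Path: A - D - J - C.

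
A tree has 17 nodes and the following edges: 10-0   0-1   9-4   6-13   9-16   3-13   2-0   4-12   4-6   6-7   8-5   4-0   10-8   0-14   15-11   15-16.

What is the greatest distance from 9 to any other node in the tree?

Distances from 9 peak at 5, attained at 5.
9-4-0-10-8-5

5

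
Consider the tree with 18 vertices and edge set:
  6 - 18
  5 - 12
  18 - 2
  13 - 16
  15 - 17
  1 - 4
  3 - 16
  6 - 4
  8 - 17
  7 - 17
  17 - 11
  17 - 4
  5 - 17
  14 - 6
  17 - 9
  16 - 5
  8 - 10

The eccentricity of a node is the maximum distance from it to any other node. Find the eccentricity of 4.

The node farthest from 4 is 13 (3 also at distance 4), via 4–17–5–16–13 — 4 edges.

4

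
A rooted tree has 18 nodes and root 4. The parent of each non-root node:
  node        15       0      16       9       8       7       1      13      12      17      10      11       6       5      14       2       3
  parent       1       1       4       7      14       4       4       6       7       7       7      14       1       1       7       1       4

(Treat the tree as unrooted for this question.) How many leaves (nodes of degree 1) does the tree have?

13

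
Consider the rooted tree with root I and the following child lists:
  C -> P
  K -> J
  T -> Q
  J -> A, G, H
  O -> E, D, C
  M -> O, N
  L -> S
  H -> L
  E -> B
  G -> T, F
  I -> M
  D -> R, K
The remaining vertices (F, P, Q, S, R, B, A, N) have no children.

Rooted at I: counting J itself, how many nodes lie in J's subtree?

9

The subtree rooted at J contains: J, G, H, A, T, F, L, Q, S — 9 nodes.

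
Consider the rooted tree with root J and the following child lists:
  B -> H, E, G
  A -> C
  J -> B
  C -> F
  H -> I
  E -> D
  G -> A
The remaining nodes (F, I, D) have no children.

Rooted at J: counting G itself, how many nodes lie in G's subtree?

The subtree rooted at G contains: G, A, C, F — 4 nodes.

4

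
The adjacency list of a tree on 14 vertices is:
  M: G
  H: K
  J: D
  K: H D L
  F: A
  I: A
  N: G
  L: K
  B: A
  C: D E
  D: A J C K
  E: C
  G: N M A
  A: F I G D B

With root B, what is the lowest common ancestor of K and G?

A

K's ancestor chain is K, D, A, B and G's is G, A, B; they first meet at A.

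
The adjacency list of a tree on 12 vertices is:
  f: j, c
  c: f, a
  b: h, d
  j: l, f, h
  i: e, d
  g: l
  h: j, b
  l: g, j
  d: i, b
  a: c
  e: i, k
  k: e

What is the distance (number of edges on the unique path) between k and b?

k–e–i–d–b: 4 edges.

4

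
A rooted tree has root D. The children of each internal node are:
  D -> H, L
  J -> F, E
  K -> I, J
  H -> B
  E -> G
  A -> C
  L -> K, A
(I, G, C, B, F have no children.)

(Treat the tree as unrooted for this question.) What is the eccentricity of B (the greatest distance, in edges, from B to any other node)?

A farthest node from B is G.
The path B–H–D–L–K–J–E–G has 7 edges.

7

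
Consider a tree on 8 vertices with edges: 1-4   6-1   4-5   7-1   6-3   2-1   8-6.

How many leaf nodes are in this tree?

Exactly 5 nodes have a single neighbour: 2, 3, 5, 7, 8.

5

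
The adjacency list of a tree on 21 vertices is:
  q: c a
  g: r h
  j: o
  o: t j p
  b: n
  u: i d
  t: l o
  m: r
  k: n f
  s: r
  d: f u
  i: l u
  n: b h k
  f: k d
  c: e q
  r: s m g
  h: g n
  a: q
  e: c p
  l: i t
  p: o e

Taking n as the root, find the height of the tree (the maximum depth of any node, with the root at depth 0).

A deepest node is a, reached by n-k-f-d-u-i-l-t-o-p-e-c-q-a.
That path has 13 edges, so the height is 13.

13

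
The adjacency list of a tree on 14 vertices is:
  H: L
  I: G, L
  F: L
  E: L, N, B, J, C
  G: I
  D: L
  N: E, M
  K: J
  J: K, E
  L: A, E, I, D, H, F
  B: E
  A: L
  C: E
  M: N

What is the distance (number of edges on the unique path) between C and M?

C – E – N – M: 3 edges.

3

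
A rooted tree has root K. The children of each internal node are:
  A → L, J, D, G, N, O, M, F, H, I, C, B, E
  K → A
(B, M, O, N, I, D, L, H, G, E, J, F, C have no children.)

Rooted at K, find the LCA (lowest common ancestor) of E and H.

A

Path E→root: E A K; path H→root: H A K.
First common node: A.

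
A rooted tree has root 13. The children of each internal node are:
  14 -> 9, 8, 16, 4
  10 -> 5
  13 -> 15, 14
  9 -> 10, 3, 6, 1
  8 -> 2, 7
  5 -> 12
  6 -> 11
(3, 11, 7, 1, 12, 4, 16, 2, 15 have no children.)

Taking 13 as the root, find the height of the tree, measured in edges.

5

The longest root-to-leaf path is 13 – 14 – 9 – 10 – 5 – 12 (5 edges).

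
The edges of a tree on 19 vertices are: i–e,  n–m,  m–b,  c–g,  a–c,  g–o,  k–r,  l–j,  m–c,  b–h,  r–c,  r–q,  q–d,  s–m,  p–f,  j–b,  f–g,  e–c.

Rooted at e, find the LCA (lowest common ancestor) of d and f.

c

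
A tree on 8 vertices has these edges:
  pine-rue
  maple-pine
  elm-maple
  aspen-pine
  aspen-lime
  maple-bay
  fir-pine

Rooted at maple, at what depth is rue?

Path from maple to rue: maple – pine – rue, which has 2 edges.

2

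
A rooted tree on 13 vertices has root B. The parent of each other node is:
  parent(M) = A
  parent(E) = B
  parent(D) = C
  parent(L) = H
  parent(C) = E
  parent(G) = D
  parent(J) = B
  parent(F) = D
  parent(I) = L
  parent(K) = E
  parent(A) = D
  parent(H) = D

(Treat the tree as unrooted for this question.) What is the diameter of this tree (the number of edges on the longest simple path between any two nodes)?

7

A longest path is J – B – E – C – D – H – L – I, with 7 edges.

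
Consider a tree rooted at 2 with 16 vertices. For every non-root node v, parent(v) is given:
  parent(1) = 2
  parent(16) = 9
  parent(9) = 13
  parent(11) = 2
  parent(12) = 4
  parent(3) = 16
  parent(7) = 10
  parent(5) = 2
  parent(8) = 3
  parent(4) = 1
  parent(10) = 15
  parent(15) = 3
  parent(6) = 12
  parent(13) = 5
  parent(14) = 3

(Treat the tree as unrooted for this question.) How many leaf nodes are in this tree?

The leaves are 6, 7, 8, 11, 14.
That is 5 leaves.

5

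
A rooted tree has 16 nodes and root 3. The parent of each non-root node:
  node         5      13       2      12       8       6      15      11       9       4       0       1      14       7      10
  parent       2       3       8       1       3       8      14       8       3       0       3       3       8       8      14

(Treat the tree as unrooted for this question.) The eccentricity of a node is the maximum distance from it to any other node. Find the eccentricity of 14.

4

The node farthest from 14 is 12 (4 also at distance 4), via 14–8–3–1–12 — 4 edges.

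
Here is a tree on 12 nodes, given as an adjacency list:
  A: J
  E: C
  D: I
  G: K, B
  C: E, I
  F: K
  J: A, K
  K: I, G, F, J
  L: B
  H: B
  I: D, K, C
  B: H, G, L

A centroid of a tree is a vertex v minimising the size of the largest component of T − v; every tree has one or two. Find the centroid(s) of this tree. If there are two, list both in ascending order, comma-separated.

If K is removed the pieces have sizes 4, 4, 2, 1, all ≤ ⌊12/2⌋ = 6.
No neighbour of K does as well, so K is the unique centroid.

K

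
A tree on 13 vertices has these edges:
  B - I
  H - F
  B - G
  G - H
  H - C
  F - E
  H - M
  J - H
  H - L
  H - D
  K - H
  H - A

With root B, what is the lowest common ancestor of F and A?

H

Path F→root: F H G B; path A→root: A H G B.
First common node: H.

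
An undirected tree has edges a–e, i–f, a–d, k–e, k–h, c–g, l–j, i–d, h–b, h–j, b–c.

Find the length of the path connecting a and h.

a – e – k – h: 3 edges.

3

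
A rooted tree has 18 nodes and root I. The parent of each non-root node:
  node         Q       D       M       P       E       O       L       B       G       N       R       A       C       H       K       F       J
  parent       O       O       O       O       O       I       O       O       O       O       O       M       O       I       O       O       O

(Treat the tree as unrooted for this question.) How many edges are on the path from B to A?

Walking from B: B–O–M–A. Length 3.

3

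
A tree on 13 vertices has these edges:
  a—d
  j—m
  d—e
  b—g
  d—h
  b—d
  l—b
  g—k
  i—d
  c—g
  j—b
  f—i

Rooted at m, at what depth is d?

3

Climbing from d to the root: d – b – j – m. That's 3 steps.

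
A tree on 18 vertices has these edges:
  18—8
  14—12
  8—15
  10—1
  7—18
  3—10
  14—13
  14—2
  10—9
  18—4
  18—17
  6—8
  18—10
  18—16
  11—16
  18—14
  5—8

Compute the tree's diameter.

Starting from 12, a farthest node is 15 at distance 4.
One longest path: 12-14-18-8-15.
So the diameter is 4.

4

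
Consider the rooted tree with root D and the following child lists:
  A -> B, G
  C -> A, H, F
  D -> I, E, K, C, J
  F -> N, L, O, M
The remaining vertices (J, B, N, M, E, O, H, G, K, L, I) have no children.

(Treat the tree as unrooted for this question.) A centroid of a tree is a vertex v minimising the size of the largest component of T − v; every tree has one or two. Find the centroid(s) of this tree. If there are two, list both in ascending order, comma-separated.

C

If C is removed the pieces have sizes 5, 5, 3, 1, all ≤ ⌊15/2⌋ = 7.
Every other node leaves some component of size > 7, so the centroid is unique.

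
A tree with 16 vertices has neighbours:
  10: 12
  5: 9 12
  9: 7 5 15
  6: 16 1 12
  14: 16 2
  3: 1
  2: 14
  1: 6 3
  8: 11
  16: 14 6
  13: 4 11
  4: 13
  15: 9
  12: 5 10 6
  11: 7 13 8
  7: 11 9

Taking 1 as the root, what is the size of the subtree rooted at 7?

Descendants of 7 (including itself): 7, 11, 8, 13, 4. That's 5.

5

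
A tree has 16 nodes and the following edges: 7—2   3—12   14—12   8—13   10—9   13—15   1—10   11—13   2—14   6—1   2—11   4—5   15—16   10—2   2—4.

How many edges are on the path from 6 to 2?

3

Walking from 6: 6 – 1 – 10 – 2. Length 3.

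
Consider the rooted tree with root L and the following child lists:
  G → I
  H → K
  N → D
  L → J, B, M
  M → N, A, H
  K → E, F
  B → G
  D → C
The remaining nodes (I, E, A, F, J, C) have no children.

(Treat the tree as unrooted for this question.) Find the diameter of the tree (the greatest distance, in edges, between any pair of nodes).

Starting from C, a farthest node is I at distance 7.
One longest path: C–D–N–M–L–B–G–I.
So the diameter is 7.

7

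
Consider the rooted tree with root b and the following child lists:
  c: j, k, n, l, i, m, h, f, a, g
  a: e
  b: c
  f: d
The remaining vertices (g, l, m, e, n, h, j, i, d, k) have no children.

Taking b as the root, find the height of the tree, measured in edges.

3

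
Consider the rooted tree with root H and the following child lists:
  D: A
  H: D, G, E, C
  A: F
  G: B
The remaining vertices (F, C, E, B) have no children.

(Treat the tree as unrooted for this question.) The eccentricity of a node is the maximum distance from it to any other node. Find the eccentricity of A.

4

The node farthest from A is B, via A–D–H–G–B — 4 edges.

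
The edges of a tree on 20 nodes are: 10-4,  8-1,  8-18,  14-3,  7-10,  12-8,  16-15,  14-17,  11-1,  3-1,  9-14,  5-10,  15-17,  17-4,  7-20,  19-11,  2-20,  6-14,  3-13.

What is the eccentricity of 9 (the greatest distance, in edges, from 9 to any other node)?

A farthest node from 9 is 2.
The path 9–14–17–4–10–7–20–2 has 7 edges.

7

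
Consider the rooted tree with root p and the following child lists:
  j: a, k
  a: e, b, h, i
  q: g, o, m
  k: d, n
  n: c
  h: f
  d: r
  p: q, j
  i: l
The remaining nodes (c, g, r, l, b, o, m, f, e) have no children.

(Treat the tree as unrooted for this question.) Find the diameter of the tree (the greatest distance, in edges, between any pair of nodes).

6

BFS from r reaches g last, at distance 6; BFS from g confirms no node is farther.
Path: r-d-k-j-p-q-g.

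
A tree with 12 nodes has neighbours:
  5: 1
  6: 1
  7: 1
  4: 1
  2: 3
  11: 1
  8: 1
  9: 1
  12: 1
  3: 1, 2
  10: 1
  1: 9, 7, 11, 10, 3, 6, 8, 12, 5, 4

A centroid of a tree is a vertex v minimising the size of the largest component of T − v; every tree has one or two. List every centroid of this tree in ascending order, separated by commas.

If 1 is removed the pieces have sizes 2, 1, 1, 1, 1, 1, 1, 1, 1, 1, all ≤ ⌊12/2⌋ = 6.
No neighbour of 1 does as well, so 1 is the unique centroid.

1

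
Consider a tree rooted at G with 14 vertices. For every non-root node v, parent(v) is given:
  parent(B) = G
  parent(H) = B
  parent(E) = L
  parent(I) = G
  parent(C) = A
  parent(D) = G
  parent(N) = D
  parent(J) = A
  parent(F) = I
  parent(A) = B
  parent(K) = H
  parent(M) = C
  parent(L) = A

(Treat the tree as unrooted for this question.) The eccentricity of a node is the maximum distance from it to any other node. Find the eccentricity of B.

3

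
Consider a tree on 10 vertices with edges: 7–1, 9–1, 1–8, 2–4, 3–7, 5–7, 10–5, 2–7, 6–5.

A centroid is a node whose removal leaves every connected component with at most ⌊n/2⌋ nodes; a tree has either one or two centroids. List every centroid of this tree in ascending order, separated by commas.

Delete 7: the remaining components have sizes 3, 3, 2, 1. Max 3 ≤ 5, so 7 is a centroid.
Every other node leaves some component of size > 5, so the centroid is unique.

7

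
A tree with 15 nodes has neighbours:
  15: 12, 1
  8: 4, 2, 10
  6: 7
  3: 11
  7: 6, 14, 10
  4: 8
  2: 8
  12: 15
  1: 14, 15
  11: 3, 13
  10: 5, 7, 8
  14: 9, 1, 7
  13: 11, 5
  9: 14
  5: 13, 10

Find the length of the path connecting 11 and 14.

5

11 - 13 - 5 - 10 - 7 - 14: 5 edges.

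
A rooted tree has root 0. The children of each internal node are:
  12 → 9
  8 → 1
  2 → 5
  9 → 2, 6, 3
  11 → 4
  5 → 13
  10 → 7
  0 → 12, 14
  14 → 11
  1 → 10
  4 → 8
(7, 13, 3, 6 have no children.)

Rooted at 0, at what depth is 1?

5

Path from 0 to 1: 0–14–11–4–8–1, which has 5 edges.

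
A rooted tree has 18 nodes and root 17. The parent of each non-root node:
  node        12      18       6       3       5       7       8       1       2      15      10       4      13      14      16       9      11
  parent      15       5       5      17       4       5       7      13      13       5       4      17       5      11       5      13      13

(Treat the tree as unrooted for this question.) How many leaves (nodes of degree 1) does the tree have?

11

Degree-1 nodes: 1, 2, 3, 6, 8, 9, 10, 12, 14, 16, 18 — 11 of them.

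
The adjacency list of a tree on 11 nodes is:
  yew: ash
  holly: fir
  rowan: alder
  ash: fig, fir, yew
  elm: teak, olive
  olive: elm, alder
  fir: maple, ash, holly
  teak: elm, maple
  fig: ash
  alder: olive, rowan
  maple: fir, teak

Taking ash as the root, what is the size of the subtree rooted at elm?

elm's subtree: {elm, olive, alder, rowan}, size 4.

4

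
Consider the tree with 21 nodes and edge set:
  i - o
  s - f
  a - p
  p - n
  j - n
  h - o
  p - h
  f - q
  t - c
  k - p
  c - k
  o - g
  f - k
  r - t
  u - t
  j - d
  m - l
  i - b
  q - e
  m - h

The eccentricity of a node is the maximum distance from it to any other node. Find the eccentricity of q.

The node farthest from q is b, via q-f-k-p-h-o-i-b — 7 edges.

7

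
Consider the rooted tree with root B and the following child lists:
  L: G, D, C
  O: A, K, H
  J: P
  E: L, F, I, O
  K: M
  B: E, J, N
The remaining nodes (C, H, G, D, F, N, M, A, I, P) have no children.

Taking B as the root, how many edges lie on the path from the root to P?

Path from B to P: B – J – P, which has 2 edges.

2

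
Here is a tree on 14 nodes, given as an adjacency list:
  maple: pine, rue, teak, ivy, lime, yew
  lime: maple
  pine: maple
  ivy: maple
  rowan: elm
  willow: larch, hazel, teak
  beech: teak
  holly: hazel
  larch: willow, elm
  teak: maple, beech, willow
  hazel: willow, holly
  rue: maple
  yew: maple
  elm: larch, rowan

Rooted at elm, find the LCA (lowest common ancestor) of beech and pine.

teak

Ancestors of beech (toward the root): beech, teak, willow, larch, elm.
Ancestors of pine: pine, maple, teak, willow, larch, elm.
The deepest node appearing in both lists is teak.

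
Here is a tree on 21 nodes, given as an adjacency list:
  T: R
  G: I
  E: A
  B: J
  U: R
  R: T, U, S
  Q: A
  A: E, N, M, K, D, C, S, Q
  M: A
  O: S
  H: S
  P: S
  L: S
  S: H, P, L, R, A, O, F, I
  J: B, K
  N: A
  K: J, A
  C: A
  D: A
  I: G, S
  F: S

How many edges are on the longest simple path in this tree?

6

Starting from G, a farthest node is B at distance 6.
One longest path: G–I–S–A–K–J–B.
So the diameter is 6.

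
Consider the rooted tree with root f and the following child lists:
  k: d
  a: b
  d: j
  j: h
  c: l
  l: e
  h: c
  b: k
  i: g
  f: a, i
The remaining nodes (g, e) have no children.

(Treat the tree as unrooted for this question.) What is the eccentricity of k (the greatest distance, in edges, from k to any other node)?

6

Distances from k peak at 6, attained at e.
k-d-j-h-c-l-e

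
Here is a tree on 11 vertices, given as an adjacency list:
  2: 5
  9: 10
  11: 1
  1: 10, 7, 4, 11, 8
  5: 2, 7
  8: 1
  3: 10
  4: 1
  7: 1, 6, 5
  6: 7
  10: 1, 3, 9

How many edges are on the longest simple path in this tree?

Starting from 2, a farthest node is 3 at distance 5.
One longest path: 2 - 5 - 7 - 1 - 10 - 3.
So the diameter is 5.

5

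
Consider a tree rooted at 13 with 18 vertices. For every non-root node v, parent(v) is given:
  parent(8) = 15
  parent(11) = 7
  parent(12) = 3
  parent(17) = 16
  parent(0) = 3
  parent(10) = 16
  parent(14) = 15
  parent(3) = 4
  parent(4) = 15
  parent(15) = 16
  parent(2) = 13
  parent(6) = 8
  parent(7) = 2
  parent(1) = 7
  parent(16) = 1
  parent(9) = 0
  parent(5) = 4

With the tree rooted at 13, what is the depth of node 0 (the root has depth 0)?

13 – 2 – 7 – 1 – 16 – 15 – 4 – 3 – 0 — 8 edges.

8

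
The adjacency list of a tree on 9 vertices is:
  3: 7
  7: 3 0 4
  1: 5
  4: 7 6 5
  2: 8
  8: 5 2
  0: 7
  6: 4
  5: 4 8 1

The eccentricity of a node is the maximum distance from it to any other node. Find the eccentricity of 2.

5

The node farthest from 2 is 3 (0 also at distance 5), via 2 – 8 – 5 – 4 – 7 – 3 — 5 edges.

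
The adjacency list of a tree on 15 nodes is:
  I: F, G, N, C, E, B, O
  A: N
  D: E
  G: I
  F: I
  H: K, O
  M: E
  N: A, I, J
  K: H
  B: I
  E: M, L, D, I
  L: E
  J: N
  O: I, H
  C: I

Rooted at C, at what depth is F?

C → I → F — 2 edges.

2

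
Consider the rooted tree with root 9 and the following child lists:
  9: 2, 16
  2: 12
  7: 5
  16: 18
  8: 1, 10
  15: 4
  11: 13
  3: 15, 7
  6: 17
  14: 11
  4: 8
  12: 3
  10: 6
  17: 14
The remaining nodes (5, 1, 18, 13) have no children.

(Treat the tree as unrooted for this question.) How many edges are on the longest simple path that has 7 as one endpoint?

Distances from 7 peak at 10, attained at 13.
7-3-15-4-8-10-6-17-14-11-13

10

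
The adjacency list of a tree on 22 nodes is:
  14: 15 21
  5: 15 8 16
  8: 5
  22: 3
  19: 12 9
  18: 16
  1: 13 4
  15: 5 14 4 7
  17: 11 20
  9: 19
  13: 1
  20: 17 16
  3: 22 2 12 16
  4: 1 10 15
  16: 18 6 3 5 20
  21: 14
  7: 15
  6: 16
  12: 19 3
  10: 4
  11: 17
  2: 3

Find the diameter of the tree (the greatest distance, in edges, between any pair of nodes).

BFS from 9 reaches 13 last, at distance 9; BFS from 13 confirms no node is farther.
Path: 9 – 19 – 12 – 3 – 16 – 5 – 15 – 4 – 1 – 13.

9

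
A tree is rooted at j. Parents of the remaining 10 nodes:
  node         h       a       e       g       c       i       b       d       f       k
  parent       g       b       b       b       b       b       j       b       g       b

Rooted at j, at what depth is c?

Climbing from c to the root: c – b – j. That's 2 steps.

2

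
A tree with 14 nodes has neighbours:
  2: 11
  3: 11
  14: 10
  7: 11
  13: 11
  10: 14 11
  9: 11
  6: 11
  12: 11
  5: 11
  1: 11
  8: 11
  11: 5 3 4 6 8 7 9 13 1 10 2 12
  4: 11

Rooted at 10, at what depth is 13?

2

Path from 10 to 13: 10 → 11 → 13, which has 2 edges.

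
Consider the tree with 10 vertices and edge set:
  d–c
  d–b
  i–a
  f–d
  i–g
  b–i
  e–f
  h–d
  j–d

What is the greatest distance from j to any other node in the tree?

Distances from j peak at 4, attained at g (a also at distance 4).
j–d–b–i–g

4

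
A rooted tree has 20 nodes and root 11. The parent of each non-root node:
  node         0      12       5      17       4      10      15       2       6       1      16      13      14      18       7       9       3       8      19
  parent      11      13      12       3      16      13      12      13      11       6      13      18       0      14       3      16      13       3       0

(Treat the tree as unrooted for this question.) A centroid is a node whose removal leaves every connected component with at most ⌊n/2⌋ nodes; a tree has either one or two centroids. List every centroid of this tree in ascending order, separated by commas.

13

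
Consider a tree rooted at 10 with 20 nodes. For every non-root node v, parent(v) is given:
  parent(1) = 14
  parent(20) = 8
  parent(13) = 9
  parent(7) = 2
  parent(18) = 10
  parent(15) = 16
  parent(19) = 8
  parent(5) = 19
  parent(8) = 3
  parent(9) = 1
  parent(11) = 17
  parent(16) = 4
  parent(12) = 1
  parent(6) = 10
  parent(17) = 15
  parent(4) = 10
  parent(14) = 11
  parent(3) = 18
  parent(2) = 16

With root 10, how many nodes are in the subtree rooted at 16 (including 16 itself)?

The subtree rooted at 16 contains: 16, 2, 15, 7, 17, 11, 14, 1, 12, 9, 13 — 11 nodes.

11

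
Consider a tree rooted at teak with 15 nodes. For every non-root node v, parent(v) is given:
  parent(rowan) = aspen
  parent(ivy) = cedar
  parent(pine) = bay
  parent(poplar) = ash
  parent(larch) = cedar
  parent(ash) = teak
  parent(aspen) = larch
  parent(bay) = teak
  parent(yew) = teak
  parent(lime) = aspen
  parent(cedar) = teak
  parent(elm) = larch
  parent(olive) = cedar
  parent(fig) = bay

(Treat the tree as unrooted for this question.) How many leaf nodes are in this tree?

9

The leaves are elm, fig, ivy, lime, olive, pine, poplar, rowan, yew.
That is 9 leaves.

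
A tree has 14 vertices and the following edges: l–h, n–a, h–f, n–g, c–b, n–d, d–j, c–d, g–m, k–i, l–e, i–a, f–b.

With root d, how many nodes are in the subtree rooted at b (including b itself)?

5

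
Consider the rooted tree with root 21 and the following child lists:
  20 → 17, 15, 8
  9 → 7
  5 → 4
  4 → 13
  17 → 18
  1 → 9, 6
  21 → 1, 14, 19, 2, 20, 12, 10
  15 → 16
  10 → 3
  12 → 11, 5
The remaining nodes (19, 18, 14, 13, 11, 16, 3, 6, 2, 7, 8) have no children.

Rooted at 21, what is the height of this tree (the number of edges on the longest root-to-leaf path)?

4

13 sits deepest: 21 → 12 → 5 → 4 → 13 — 4 edges from the root.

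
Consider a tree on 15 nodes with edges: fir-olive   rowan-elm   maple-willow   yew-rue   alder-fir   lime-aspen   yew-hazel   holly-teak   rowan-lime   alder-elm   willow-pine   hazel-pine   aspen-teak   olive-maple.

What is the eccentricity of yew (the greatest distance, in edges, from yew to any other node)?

A farthest node from yew is holly.
The path yew – hazel – pine – willow – maple – olive – fir – alder – elm – rowan – lime – aspen – teak – holly has 13 edges.

13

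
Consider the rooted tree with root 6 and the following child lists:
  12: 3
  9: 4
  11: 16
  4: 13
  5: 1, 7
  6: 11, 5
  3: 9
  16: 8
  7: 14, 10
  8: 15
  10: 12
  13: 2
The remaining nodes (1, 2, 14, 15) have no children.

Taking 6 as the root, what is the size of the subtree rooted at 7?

9

Descendants of 7 (including itself): 7, 14, 10, 12, 3, 9, 4, 13, 2. That's 9.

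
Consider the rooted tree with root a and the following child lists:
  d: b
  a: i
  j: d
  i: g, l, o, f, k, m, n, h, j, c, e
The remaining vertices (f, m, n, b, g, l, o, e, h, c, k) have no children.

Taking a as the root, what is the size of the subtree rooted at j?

3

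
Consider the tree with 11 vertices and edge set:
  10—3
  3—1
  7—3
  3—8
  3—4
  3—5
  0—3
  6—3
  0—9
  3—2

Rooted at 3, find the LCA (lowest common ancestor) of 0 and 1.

3

0's ancestor chain is 0, 3 and 1's is 1, 3; they first meet at 3.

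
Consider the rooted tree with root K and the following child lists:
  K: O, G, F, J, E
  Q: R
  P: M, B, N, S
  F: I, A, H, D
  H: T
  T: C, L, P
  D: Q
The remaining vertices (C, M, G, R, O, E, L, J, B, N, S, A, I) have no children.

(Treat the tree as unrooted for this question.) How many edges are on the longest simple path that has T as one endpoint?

5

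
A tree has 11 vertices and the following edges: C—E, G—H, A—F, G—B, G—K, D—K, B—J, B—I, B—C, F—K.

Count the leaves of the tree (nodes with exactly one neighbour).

The leaves are A, D, E, H, I, J.
That is 6 leaves.

6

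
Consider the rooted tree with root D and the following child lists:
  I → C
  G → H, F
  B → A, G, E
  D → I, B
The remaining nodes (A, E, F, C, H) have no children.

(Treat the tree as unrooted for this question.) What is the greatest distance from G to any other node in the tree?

4

Distances from G peak at 4, attained at C.
G – B – D – I – C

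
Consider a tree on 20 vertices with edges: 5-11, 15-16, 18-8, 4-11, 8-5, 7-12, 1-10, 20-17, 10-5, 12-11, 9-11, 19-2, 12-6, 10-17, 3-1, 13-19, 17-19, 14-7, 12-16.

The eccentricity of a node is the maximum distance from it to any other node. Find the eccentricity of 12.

Distances from 12 peak at 6, attained at 2 (13 also at distance 6).
12 – 11 – 5 – 10 – 17 – 19 – 2

6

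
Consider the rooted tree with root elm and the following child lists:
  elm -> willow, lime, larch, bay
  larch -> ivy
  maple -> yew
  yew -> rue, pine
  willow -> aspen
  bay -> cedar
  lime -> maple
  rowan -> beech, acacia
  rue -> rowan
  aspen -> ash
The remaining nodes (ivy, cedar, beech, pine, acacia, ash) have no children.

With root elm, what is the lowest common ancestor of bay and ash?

elm

Path bay→root: bay elm; path ash→root: ash aspen willow elm.
First common node: elm.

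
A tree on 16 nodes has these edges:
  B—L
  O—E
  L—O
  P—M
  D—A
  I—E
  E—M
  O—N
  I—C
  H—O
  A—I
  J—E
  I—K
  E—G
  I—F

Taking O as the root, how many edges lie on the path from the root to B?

2

Climbing from B to the root: B → L → O. That's 2 steps.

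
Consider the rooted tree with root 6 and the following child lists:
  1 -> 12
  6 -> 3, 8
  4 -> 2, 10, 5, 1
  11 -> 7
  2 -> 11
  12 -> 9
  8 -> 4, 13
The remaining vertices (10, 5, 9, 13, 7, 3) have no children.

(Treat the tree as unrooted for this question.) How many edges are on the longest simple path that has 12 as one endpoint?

5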